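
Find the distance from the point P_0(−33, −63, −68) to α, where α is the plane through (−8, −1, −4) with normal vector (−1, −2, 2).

7

The plane has equation n·(r − (−8, −1, −4)) = 0, i.e. n·r = 2.
Then n·(−33, −63, −68) − 2 = 21.
|n| = √(1 + 4 + 4) = 3, so the distance is |21|/3 = 7.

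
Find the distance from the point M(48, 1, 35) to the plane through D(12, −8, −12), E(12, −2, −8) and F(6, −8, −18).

DE = (0, 6, 4) and DF = (−6, 0, −6), so a normal is n = DE × DF = (−36, −24, 36).
Then n·(48, 1, 35) − (−672) = 180.
|n| = √(1296 + 576 + 1296) = 12√22, so the distance is |180|/(12√22) = 15/√22.

15√22/22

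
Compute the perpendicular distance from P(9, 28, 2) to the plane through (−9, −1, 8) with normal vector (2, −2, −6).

7/√11

The plane has equation n·(r − (−9, −1, 8)) = 0, i.e. n·r = -64.
d = |2·9 + (-2)·28 + (-6)·2 − (-64)| / √(4 + 4 + 36) = |14| / (2√11) = 7/√11.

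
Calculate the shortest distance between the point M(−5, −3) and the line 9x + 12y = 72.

d = |9·(-5) + 12·(-3) − 72| / √(81 + 144) = |-153|/15 = 51/5.

51/5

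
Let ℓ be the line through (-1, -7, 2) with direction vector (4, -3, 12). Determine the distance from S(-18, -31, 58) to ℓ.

Direction vector d = (4, -3, 12).
AP = (-17, -24, 56); AP·d = 676, |AP|² = 4001, |d|² = 169.
distance² = |AP|² − (AP·d)²/|d|² = 4001 − 456976/169 = 1297, so the distance is √1297.

√1297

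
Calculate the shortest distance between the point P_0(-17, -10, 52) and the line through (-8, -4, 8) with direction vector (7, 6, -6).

Direction vector d = (7, 6, -6).
AP = (-9, -6, 44); AP·d = -363, |AP|² = 2053, |d|² = 121.
distance² = |AP|² − (AP·d)²/|d|² = 2053 − 131769/121 = 964, so the distance is 2√241.

2√241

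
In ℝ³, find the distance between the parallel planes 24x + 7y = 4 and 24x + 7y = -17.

21/25

With common normal n = (24, 7, 0) (|n| = 25), the distance is |4 − (-17)|/|n| = 21/25.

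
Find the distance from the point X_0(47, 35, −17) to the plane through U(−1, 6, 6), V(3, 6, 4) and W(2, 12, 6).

UV = (4, 0, −2) and UW = (3, 6, 0), so a normal is n = UV × UW = (12, −6, 24).
n = (12, −6, 24); n·P − 96 = -150; |n| = 6√21; distance = 150/(6√21) = 25√21/21.

25/√21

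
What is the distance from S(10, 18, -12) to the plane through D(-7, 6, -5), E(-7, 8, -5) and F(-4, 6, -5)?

DE = (0, 2, 0) and DF = (3, 0, 0), so a normal is n = DE × DF = (0, 0, -6).
Then n·(10, 18, -12) - 30 = 42.
|n| = √(0 + 0 + 36) = 6, so the distance is |42|/6 = 7.

7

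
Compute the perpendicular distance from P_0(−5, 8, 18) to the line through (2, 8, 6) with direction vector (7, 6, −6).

Direction vector d = (7, 6, −6).
AP = (−7, 0, 12); AP·d = -121, |AP|² = 193, |d|² = 121.
distance² = |AP|² − (AP·d)²/|d|² = 193 − 14641/121 = 72, so the distance is 6√2.

6√2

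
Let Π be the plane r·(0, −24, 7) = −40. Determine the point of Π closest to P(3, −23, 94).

n = (0, −24, 7), |n|² = 625, and n·P − (-40) = 1250.
t = 1250/625 = 2, so the foot is P − t·n = (3, −23, 94) − 2·(0, −24, 7) = (3, 25, 80).

(3, 25, 80)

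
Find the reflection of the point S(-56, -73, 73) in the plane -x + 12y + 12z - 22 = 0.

n = (-1, 12, 12), |n|² = 289, n·S − 22 = 34, so t = 34/289 = 2/17.
Foot F = S − (2/17)·n = (-950/17, -1265/17, 1217/17); the reflection is 2F − S = (-948/17, -1289/17, 1193/17).

(-948/17, -1289/17, 1193/17)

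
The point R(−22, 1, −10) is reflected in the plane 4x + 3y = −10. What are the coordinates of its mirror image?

With n = (4, 3, 0), the signed offset is (n·R − (-10))/|n|² = -75/25 = -3.
R' = R − 2t·n = (−22, 1, −10) − (-6)·(4, 3, 0) = (2, 19, −10).

(2, 19, -10)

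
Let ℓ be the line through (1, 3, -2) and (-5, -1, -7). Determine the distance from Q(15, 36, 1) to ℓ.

A direction vector is d = (-6, -4, -5).
AP = (14, 33, 3); AP·d = -231, |AP|² = 1294, |d|² = 77.
distance² = |AP|² − (AP·d)²/|d|² = 1294 − 53361/77 = 601, so the distance is √601.

√601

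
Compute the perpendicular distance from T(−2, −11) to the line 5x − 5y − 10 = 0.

7√2/2

d = |5·(-2) + (-5)·(-11) − 10| / √(25 + 25) = |35|/(5√2) = 7√2/2.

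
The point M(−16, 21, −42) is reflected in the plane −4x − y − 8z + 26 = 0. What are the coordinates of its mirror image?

With n = (−4, −1, −8), the signed offset is (n·M − (-26))/|n|² = 405/81 = 5.
M' = M − 2t·n = (−16, 21, −42) − 10·(−4, −1, −8) = (24, 31, 38).

(24, 31, 38)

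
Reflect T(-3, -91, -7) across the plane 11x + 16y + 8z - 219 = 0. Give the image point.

(85, 37, 57)

n = (11, 16, 8), |n|² = 441, n·T − 219 = -1764, so t = -1764/441 = -4.
Foot F = T − (-4)·n = (41, -27, 25); the reflection is 2F − T = (85, 37, 57).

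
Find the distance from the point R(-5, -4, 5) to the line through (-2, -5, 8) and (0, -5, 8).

A direction vector is d = (2, 0, 0).
AP = (-3, 1, -3), and AP × d = (0, -6, -2).
|AP × d|² = 40 and |d|² = 4, so the distance is √(40/4) = √10.

√10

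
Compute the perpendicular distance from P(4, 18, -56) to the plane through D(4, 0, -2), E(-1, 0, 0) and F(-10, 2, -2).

DE = (-5, 0, 2) and DF = (-14, 2, 0), so a normal is n = DE × DF = (-4, -28, -10).
Then n·(4, 18, -56) - 4 = 36.
|n| = √(16 + 784 + 100) = 30, so the distance is |36|/30 = 6/5.

6/5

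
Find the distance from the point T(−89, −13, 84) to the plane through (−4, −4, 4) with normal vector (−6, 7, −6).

The plane has equation n·(r − (−4, −4, 4)) = 0, i.e. n·r = -28.
Then n·(−89, −13, 84) − (−28) = −33.
|n| = √(36 + 49 + 36) = 11, so the distance is |-33|/11 = 3.

3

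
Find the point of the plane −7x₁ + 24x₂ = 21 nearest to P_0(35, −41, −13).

(21, 7, -13)

The perpendicular from P_0 has direction n = (−7, 24, 0): r = (35, −41, −13) + μ(−7, 24, 0).
Substitute into the plane: n·(P_0 + μn) = 21 gives -1229 + 625μ = 21, so μ = 2.
Foot = (35, −41, −13) + 2·(−7, 24, 0) = (21, 7, −13).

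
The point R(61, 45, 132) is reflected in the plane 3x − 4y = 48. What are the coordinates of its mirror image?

With n = (3, −4, 0), the signed offset is (n·R − 48)/|n|² = -45/25 = -9/5.
R' = R − 2t·n = (61, 45, 132) − (-18/5)·(3, −4, 0) = (359/5, 153/5, 132).

(359/5, 153/5, 132)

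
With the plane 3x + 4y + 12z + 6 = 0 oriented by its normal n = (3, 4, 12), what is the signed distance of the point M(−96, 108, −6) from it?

n·M − (-6) = 78.
|n| = 13, so the signed distance is 78/13 = 6.

6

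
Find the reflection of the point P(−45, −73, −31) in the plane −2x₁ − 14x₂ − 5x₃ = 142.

(-25, 67, 19)

n = (−2, −14, −5), |n|² = 225, n·P − 142 = 1125, so t = 1125/225 = 5.
Foot F = P − 5·n = (−35, −3, −6); the reflection is 2F − P = (−25, 67, 19).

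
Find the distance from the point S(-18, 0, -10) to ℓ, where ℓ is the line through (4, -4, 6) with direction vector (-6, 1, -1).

Direction vector d = (-6, 1, -1).
AP = (-22, 4, -16); AP·d = 152, |AP|² = 756, |d|² = 38.
distance² = |AP|² − (AP·d)²/|d|² = 756 − 23104/38 = 148, so the distance is 2√37.

2√37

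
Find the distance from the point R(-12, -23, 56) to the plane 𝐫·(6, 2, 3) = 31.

Normal vector n = (6, 2, 3), and n·(-12, -23, 56) - 31 = 19.
|n| = √(36 + 4 + 9) = 7, so the distance is |19|/7 = 19/7.

19/7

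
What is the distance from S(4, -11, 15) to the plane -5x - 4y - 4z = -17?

√57/3

Normal vector n = (-5, -4, -4), and n·(4, -11, 15) - (-17) = -19.
|n| = √(25 + 16 + 16) = √57, so the distance is |-19|/√57 = √57/3.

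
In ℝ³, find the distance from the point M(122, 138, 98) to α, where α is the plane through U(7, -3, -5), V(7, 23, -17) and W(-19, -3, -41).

5

UV = (0, 26, -12) and UW = (-26, 0, -36), so a normal is n = UV × UW = (-936, 312, 676).
Then n·(122, 138, 98) - (-10868) = 5980.
|n| = √(876096 + 97344 + 456976) = 1196, so the distance is |5980|/1196 = 5.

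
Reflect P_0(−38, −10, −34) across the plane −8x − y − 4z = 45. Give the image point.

With n = (−8, −1, −4), the signed offset is (n·P_0 − 45)/|n|² = 405/81 = 5.
P_0' = P_0 − 2t·n = (−38, −10, −34) − 10·(−8, −1, −4) = (42, 0, 6).

(42, 0, 6)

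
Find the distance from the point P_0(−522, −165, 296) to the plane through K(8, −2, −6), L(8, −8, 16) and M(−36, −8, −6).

8

KL = (0, −6, 22) and KM = (−44, −6, 0), so a normal is n = KL × KM = (132, −968, −264).
d = |132·(-522) + (-968)·(-165) + (-264)·296 − 4576| / √(17424 + 937024 + 69696) = |8096| / 1012 = 8.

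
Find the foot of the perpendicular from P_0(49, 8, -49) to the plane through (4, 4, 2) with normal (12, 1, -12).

n = (12, 1, -12), |n|² = 289, and n·P_0 − 28 = 1156.
t = 1156/289 = 4, so the foot is P_0 − t·n = (49, 8, -49) − 4·(12, 1, -12) = (1, 4, -1).

(1, 4, -1)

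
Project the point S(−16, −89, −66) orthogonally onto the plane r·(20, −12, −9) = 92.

(-56, -65, -48)

The perpendicular from S has direction n = (20, −12, −9): r = (−16, −89, −66) + μ(20, −12, −9).
Substitute into the plane: n·(S + μn) = 92 gives 1342 + 625μ = 92, so μ = -2.
Foot = (−16, −89, −66) + (-2)·(20, −12, −9) = (−56, −65, −48).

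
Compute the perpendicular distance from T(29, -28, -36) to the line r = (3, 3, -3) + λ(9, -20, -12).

Direction vector d = (9, -20, -12).
AP = (26, -31, -33), and AP × d = (-288, 15, -241).
|AP × d|² = 141250 and |d|² = 625, so the distance is √(141250/625) = √226.

√226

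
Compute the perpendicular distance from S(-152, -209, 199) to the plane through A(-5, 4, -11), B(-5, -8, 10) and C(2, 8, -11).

7

AB = (0, -12, 21) and AC = (7, 4, 0), so a normal is n = AB × AC = (-84, 147, 84).
d = |(-84)·(-152) + 147·(-209) + 84·199 − 84| / √(7056 + 21609 + 7056) = |-1323| / 189 = 7.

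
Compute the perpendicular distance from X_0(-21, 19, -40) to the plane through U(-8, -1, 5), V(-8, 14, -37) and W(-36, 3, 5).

29/15

UV = (0, 15, -42) and UW = (-28, 4, 0), so a normal is n = UV × UW = (168, 1176, 420).
Then n·(-21, 19, -40) - (-420) = 2436.
|n| = √(28224 + 1382976 + 176400) = 1260, so the distance is |2436|/1260 = 29/15.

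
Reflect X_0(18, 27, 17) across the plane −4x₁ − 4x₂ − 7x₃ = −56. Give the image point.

n = (−4, −4, −7), |n|² = 81, n·X_0 − (-56) = -243, so t = -243/81 = -3.
Foot F = X_0 − (-3)·n = (6, 15, −4); the reflection is 2F − X_0 = (−6, 3, −25).

(-6, 3, -25)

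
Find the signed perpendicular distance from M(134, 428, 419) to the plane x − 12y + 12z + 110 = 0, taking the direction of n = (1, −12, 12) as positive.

8

n·M − (-110) = 136.
|n| = 17, so the signed distance is 136/17 = 8.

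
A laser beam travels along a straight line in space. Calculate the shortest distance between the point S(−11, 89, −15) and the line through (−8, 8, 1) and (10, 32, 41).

A direction vector is d = (18, 24, 40).
AP = (−3, 81, −16), and AP × d = (3624, −168, −1530).
|AP × d|² = 15502500 and |d|² = 2500, so the distance is √(15502500/2500) = √6201 = 3√689.

3√689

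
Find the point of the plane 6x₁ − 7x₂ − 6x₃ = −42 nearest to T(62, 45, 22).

n = (6, −7, −6), |n|² = 121, and n·T − (-42) = -33.
t = -33/121 = -3/11, so the foot is T − t·n = (62, 45, 22) − (-3/11)·(6, −7, −6) = (700/11, 474/11, 224/11).

(700/11, 474/11, 224/11)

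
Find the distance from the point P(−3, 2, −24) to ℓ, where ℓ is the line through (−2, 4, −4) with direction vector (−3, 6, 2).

Direction vector d = (−3, 6, 2).
AP = (−1, −2, −20); AP·d = -49, |AP|² = 405, |d|² = 49.
distance² = |AP|² − (AP·d)²/|d|² = 405 − 2401/49 = 356, so the distance is 2√89.

2√89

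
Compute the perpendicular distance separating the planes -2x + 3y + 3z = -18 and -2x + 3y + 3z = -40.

Both planes have normal n = (-2, 3, 3), |n| = √22. Any point on the first plane is at distance |(-40) − (-18)|/|n| = 22/√22 = √22 from the second.

√22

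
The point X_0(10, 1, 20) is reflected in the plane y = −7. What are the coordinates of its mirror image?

(10, -15, 20)

With n = (0, 1, 0), the signed offset is (n·X_0 − (-7))/|n|² = 8/1 = 8.
X_0' = X_0 − 2t·n = (10, 1, 20) − 16·(0, 1, 0) = (10, −15, 20).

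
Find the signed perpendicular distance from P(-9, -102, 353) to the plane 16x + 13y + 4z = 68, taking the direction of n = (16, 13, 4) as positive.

n·P − 68 = -126.
|n| = 21, so the signed distance is -126/21 = -6.

-6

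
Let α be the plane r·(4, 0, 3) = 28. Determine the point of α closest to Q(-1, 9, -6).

(7, 9, 0)

The perpendicular from Q has direction n = (4, 0, 3): r = (-1, 9, -6) + μ(4, 0, 3).
Substitute into the plane: n·(Q + μn) = 28 gives -22 + 25μ = 28, so μ = 2.
Foot = (-1, 9, -6) + 2·(4, 0, 3) = (7, 9, 0).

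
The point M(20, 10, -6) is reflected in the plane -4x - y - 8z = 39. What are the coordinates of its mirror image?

n = (-4, -1, -8), |n|² = 81, n·M − 39 = -81, so t = -81/81 = -1.
Foot F = M − (-1)·n = (16, 9, -14); the reflection is 2F − M = (12, 8, -22).

(12, 8, -22)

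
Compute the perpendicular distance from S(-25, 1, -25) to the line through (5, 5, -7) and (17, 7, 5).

6√2

A direction vector is d = (12, 2, 12).
AP = (-30, -4, -18); AP·d = -584, |AP|² = 1240, |d|² = 292.
distance² = |AP|² − (AP·d)²/|d|² = 1240 − 341056/292 = 72, so the distance is 6√2.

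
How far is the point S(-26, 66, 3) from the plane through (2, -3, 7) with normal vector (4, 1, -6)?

The plane has equation n·(r − (2, -3, 7)) = 0, i.e. n·r = -37.
Then n·(-26, 66, 3) - (-37) = -19.
|n| = √(16 + 1 + 36) = √53, so the distance is |-19|/√53 = 19/√53.

19/√53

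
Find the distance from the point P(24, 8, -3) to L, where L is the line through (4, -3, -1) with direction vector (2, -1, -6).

22

Direction vector d = (2, -1, -6).
AP = (20, 11, -2), and AP × d = (-68, 116, -42).
|AP × d|² = 19844 and |d|² = 41, so the distance is √(19844/41) = √484 = 22.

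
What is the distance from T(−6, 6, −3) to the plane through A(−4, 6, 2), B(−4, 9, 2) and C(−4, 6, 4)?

AB = (0, 3, 0) and AC = (0, 0, 2), so a normal is n = AB × AC = (6, 0, 0).
Then n·(−6, 6, −3) − (−24) = −12.
|n| = √(36 + 0 + 0) = 6, so the distance is |-12|/6 = 2.

2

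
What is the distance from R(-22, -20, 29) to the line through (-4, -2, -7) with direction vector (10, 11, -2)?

Direction vector d = (10, 11, -2).
AP = (-18, -18, 36); AP·d = -450, |AP|² = 1944, |d|² = 225.
distance² = |AP|² − (AP·d)²/|d|² = 1944 − 202500/225 = 1044, so the distance is 6√29.

6√29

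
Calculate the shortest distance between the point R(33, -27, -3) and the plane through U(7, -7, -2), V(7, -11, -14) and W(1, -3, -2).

UV = (0, -4, -12) and UW = (-6, 4, 0), so a normal is n = UV × UW = (48, 72, -24).
n = (48, 72, -24); n·P − (-120) = -168; |n| = 24√14; distance = 168/(24√14) = 7/√14.

7/√14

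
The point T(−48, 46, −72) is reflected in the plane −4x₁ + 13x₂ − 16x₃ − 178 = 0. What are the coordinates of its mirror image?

(-16, -58, 56)

With n = (−4, 13, −16), the signed offset is (n·T − 178)/|n|² = 1764/441 = 4.
T' = T − 2t·n = (−48, 46, −72) − 8·(−4, 13, −16) = (−16, −58, 56).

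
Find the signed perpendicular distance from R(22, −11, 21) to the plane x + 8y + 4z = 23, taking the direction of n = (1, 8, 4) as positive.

-5/9

n·R − 23 = -5.
|n| = 9, so the signed distance is -5/9.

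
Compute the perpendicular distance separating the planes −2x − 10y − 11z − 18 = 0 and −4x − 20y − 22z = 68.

16/15

Divide the second equation by 2 to match normals: −2x − 10y − 11z = 34.
With common normal n = (−2, −10, −11) (|n| = 15), the distance is |18 − 34|/|n| = 16/15.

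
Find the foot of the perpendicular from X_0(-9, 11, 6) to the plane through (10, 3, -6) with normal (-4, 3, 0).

(7, -1, 6)

The perpendicular from X_0 has direction n = (-4, 3, 0): r = (-9, 11, 6) + μ(-4, 3, 0).
Substitute into the plane: n·(X_0 + μn) = -31 gives 69 + 25μ = -31, so μ = -4.
Foot = (-9, 11, 6) + (-4)·(-4, 3, 0) = (7, -1, 6).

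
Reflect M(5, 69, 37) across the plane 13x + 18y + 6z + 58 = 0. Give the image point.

With n = (13, 18, 6), the signed offset is (n·M − (-58))/|n|² = 1587/529 = 3.
M' = M − 2t·n = (5, 69, 37) − 6·(13, 18, 6) = (−73, −39, 1).

(-73, -39, 1)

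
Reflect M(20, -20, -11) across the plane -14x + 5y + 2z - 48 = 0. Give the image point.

n = (-14, 5, 2), |n|² = 225, n·M − 48 = -450, so t = -450/225 = -2.
Foot F = M − (-2)·n = (-8, -10, -7); the reflection is 2F − M = (-36, 0, -3).

(-36, 0, -3)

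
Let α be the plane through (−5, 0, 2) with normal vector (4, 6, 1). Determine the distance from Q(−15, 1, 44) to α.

The plane has equation n·(r − (−5, 0, 2)) = 0, i.e. n·r = -18.
d = |4·(-15) + 6·1 + 1·44 − (-18)| / √(16 + 36 + 1) = |8| / √53 = 8√53/53.

8/√53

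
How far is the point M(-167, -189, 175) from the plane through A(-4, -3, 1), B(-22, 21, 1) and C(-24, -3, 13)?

6

AB = (-18, 24, 0) and AC = (-20, 0, 12), so a normal is n = AB × AC = (288, 216, 480).
n = (288, 216, 480); n·P − (-1320) = -3600; |n| = 600; distance = 3600/600 = 6.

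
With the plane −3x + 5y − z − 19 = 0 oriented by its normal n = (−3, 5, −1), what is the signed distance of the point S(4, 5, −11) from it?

n·S − 19 = 5.
|n| = √35, so the signed distance is 5/√35.

5/√35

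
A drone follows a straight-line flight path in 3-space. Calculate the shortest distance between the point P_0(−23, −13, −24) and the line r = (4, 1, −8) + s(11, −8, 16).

2√185

Direction vector d = (11, −8, 16).
AP = (−27, −14, −16), and AP × d = (−352, 256, 370).
|AP × d|² = 326340 and |d|² = 441, so the distance is √(326340/441) = √740 = 2√185.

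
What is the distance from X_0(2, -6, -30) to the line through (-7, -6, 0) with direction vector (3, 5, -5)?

Direction vector d = (3, 5, -5).
AP = (9, 0, -30), and AP × d = (150, -45, 45).
|AP × d|² = 26550 and |d|² = 59, so the distance is √(26550/59) = √450 = 15√2.

15√2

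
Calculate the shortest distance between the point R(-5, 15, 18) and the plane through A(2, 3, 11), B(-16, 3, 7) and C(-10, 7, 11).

AB = (-18, 0, -4) and AC = (-12, 4, 0), so a normal is n = AB × AC = (16, 48, -72).
n = (16, 48, -72); n·P − (-616) = -40; |n| = 88; distance = 40/88 = 5/11.

5/11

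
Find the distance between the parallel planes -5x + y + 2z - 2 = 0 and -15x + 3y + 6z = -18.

4√30/15

Divide the second equation by 3 to match normals: -5x + y + 2z = -6.
With common normal n = (-5, 1, 2) (|n| = √30), the distance is |2 − (-6)|/|n| = 8/√30.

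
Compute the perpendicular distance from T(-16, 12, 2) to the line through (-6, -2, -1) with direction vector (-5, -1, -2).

5√11

Direction vector d = (-5, -1, -2).
AP = (-10, 14, 3); AP·d = 30, |AP|² = 305, |d|² = 30.
distance² = |AP|² − (AP·d)²/|d|² = 305 − 900/30 = 275, so the distance is 5√11.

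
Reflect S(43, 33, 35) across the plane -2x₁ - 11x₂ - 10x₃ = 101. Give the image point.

n = (-2, -11, -10), |n|² = 225, n·S − 101 = -900, so t = -900/225 = -4.
Foot F = S − (-4)·n = (35, -11, -5); the reflection is 2F − S = (27, -55, -45).

(27, -55, -45)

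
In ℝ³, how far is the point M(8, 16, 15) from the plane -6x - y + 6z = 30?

Normal vector n = (-6, -1, 6), and n·(8, 16, 15) - 30 = -4.
|n| = √(36 + 1 + 36) = √73, so the distance is |-4|/√73 = 4/√73.

4√73/73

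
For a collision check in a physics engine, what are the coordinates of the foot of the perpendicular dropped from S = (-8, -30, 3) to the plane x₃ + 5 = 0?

n = (0, 0, 1), |n|² = 1, and n·S − (-5) = 8.
t = 8/1 = 8, so the foot is S − t·n = (-8, -30, 3) − 8·(0, 0, 1) = (-8, -30, -5).

(-8, -30, -5)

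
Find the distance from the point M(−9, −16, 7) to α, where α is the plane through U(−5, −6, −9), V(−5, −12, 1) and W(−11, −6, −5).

UV = (0, −6, 10) and UW = (−6, 0, 4), so a normal is n = UV × UW = (−24, −60, −36).
n = (−24, −60, −36); n·P − 804 = 120; |n| = 12√38; distance = 120/(12√38) = 5√38/19.

5√38/19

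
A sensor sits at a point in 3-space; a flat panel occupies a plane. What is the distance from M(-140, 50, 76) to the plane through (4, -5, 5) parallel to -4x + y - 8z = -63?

7

Parallel planes share the normal n = (-4, 1, -8); since (4, -5, 5) lies on the plane, its equation is -4x + y - 8z = -61.
d = |(-4)·(-140) + 1·50 + (-8)·76 − (-61)| / √(16 + 1 + 64) = |63| / 9 = 7.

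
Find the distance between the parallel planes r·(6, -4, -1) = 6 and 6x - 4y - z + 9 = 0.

15√53/53

Both planes have normal n = (6, -4, -1), |n| = √53. Any point on the first plane is at distance |(-9) − 6|/|n| = 15/√53 = 15√53/53 from the second.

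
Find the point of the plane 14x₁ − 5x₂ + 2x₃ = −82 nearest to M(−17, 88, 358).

The perpendicular from M has direction n = (14, −5, 2): r = (−17, 88, 358) + t(14, −5, 2).
Substitute into the plane: n·(M + tn) = -82 gives 38 + 225t = -82, so t = -8/15.
Foot = (−17, 88, 358) + (-8/15)·(14, −5, 2) = (−367/15, 272/3, 5354/15).

(-367/15, 272/3, 5354/15)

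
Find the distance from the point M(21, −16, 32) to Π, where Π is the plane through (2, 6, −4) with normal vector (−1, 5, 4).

The plane has equation n·(r − (2, 6, −4)) = 0, i.e. n·r = 12.
d = |(-1)·21 + 5·(-16) + 4·32 − 12| / √(1 + 25 + 16) = |15| / √42 = 5√42/14.

15/√42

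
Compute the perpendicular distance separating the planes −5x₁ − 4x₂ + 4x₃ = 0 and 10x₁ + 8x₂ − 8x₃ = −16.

8√57/57

Divide the second equation by -2 to match normals: −5x₁ − 4x₂ + 4x₃ = 8.
Both planes have normal n = (−5, −4, 4), |n| = √57. Any point on the first plane is at distance |8 − 0|/|n| = 8/√57 from the second.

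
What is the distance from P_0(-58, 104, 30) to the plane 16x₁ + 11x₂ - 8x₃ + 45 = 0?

1

d = |16·(-58) + 11·104 + (-8)·30 − (-45)| / √(256 + 121 + 64) = |21| / 21 = 1.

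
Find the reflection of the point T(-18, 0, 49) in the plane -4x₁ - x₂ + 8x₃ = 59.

(22, 10, -31)

n = (-4, -1, 8), |n|² = 81, n·T − 59 = 405, so t = 405/81 = 5.
Foot F = T − 5·n = (2, 5, 9); the reflection is 2F − T = (22, 10, -31).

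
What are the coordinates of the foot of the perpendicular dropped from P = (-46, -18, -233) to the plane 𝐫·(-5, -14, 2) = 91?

The perpendicular from P has direction n = (-5, -14, 2): r = (-46, -18, -233) + μ(-5, -14, 2).
Substitute into the plane: n·(P + μn) = 91 gives 16 + 225μ = 91, so μ = 1/3.
Foot = (-46, -18, -233) + (1/3)·(-5, -14, 2) = (-143/3, -68/3, -697/3).

(-143/3, -68/3, -697/3)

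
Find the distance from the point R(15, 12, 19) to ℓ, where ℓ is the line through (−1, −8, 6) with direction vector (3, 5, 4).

Direction vector d = (3, 5, 4).
AP = (16, 20, 13); AP·d = 200, |AP|² = 825, |d|² = 50.
distance² = |AP|² − (AP·d)²/|d|² = 825 − 40000/50 = 25, so the distance is 5.

5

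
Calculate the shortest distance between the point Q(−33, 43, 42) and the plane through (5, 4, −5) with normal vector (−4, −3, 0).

7

The plane has equation n·(r − (5, 4, −5)) = 0, i.e. n·r = -32.
n = (−4, −3, 0); n·P − (-32) = 35; |n| = 5; distance = 35/5 = 7.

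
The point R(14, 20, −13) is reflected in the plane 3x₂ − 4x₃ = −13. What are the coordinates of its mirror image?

With n = (0, 3, −4), the signed offset is (n·R − (-13))/|n|² = 125/25 = 5.
R' = R − 2t·n = (14, 20, −13) − 10·(0, 3, −4) = (14, −10, 27).

(14, -10, 27)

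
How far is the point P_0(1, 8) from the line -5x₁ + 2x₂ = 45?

34/√29

d = |(-5)·1 + 2·8 − 45| / √(25 + 4) = |-34|/√29 = 34/√29.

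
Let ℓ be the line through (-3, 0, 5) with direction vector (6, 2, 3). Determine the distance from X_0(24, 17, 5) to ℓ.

Direction vector d = (6, 2, 3).
AP = (27, 17, 0), and AP × d = (51, -81, -48).
|AP × d|² = 11466 and |d|² = 49, so the distance is √(11466/49) = √234 = 3√26.

3√26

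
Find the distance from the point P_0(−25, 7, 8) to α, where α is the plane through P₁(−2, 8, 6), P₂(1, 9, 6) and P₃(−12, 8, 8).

P₁P₂ = (3, 1, 0) and P₁P₃ = (−10, 0, 2), so a normal is n = P₁P₂ × P₁P₃ = (2, −6, 10).
Then n·(−25, 7, 8) − 8 = −20.
|n| = √(4 + 36 + 100) = 2√35, so the distance is |-20|/(2√35) = 10/√35.

2√35/7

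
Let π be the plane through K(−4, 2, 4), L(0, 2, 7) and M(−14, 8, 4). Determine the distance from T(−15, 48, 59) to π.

KL = (4, 0, 3) and KM = (−10, 6, 0), so a normal is n = KL × KM = (−18, −30, 24).
d = |(-18)·(-15) + (-30)·48 + 24·59 − 108| / √(324 + 900 + 576) = |138| / (30√2) = 23√2/10.

23√2/10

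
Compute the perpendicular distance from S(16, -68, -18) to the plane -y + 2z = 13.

d = |(-1)·(-68) + 2·(-18) − 13| / √(0 + 1 + 4) = |19| / √5 = 19√5/5.

19/√5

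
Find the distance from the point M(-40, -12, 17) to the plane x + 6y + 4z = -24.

20/√53

n = (1, 6, 4); n·P − (-24) = -20; |n| = √53; distance = 20/√53.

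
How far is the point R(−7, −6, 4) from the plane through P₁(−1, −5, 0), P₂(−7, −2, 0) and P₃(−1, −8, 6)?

2√6/3

P₁P₂ = (−6, 3, 0) and P₁P₃ = (0, −3, 6), so a normal is n = P₁P₂ × P₁P₃ = (18, 36, 18).
Then n·(−7, −6, 4) − (−198) = −72.
|n| = √(324 + 1296 + 324) = 18√6, so the distance is |-72|/(18√6) = 4/√6.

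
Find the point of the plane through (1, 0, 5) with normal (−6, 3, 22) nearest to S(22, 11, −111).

The perpendicular from S has direction n = (−6, 3, 22): r = (22, 11, −111) + μ(−6, 3, 22).
Substitute into the plane: n·(S + μn) = 104 gives -2541 + 529μ = 104, so μ = 5.
Foot = (22, 11, −111) + 5·(−6, 3, 22) = (−8, 26, −1).

(-8, 26, -1)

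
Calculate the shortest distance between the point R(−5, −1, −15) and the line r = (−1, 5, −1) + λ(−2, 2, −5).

Direction vector d = (−2, 2, −5).
AP = (−4, −6, −14); AP·d = 66, |AP|² = 248, |d|² = 33.
distance² = |AP|² − (AP·d)²/|d|² = 248 − 4356/33 = 116, so the distance is 2√29.

2√29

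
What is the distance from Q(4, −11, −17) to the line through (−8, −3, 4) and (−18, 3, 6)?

√334

A direction vector is d = (−10, 6, 2).
AP = (12, −8, −21); AP·d = -210, |AP|² = 649, |d|² = 140.
distance² = |AP|² − (AP·d)²/|d|² = 649 − 44100/140 = 334, so the distance is √334.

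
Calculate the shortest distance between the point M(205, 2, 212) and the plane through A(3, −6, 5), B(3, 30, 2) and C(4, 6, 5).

AB = (0, 36, −3) and AC = (1, 12, 0), so a normal is n = AB × AC = (36, −3, −36).
n = (36, −3, −36); n·P − (-54) = -204; |n| = 51; distance = 204/51 = 4.

4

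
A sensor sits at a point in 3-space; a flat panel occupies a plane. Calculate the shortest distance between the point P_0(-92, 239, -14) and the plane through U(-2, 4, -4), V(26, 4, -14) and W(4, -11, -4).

8

UV = (28, 0, -10) and UW = (6, -15, 0), so a normal is n = UV × UW = (-150, -60, -420).
Then n·(-92, 239, -14) - 1740 = 3600.
|n| = √(22500 + 3600 + 176400) = 450, so the distance is |3600|/450 = 8.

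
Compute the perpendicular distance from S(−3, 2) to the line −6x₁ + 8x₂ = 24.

1

d = |(-6)·(-3) + 8·2 − 24| / √(36 + 64) = |10|/10 = 1.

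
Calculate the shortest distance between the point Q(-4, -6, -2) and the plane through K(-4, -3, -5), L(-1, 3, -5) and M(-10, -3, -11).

1

KL = (3, 6, 0) and KM = (-6, 0, -6), so a normal is n = KL × KM = (-36, 18, 36).
Then n·(-4, -6, -2) - (-90) = 54.
|n| = √(1296 + 324 + 1296) = 54, so the distance is |54|/54 = 1.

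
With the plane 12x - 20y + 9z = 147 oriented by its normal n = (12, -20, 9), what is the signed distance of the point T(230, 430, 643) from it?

-8

n·T − 147 = -200.
|n| = 25, so the signed distance is -200/25 = -8.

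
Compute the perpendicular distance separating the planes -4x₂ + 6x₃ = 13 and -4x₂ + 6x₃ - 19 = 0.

3√13/13

With common normal n = (0, -4, 6) (|n| = 2√13), the distance is |13 − 19|/|n| = 6/(2√13) = 3√13/13.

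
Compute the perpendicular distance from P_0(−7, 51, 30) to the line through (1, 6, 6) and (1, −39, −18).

8

A direction vector is d = (0, −45, −24).
AP = (−8, 45, 24); AP·d = -2601, |AP|² = 2665, |d|² = 2601.
distance² = |AP|² − (AP·d)²/|d|² = 2665 − 6765201/2601 = 64, so the distance is 8.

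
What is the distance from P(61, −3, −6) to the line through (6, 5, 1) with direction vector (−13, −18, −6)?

√2609

Direction vector d = (−13, −18, −6).
AP = (55, −8, −7); AP·d = -529, |AP|² = 3138, |d|² = 529.
distance² = |AP|² − (AP·d)²/|d|² = 3138 − 279841/529 = 2609, so the distance is √2609.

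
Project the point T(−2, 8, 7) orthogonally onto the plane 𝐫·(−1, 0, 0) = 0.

(0, 8, 7)

n = (−1, 0, 0), |n|² = 1, and n·T − 0 = 2.
t = 2/1 = 2, so the foot is T − t·n = (−2, 8, 7) − 2·(−1, 0, 0) = (0, 8, 7).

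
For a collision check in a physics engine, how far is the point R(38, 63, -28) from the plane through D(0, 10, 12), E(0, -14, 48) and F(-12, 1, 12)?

26/17

DE = (0, -24, 36) and DF = (-12, -9, 0), so a normal is n = DE × DF = (324, -432, -288).
Then n·(38, 63, -28) - (-7776) = 936.
|n| = √(104976 + 186624 + 82944) = 612, so the distance is |936|/612 = 26/17.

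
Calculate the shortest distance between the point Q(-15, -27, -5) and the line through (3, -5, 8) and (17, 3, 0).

√653

A direction vector is d = (14, 8, -8).
AP = (-18, -22, -13), and AP × d = (280, -326, 164).
|AP × d|² = 211572 and |d|² = 324, so the distance is √(211572/324) = √653.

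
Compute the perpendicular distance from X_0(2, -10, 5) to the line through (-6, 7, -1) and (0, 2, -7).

2√73

A direction vector is d = (6, -5, -6).
AP = (8, -17, 6), and AP × d = (132, 84, 62).
|AP × d|² = 28324 and |d|² = 97, so the distance is √(28324/97) = √292 = 2√73.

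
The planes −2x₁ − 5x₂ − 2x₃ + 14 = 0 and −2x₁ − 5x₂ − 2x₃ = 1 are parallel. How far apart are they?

15/√33

With common normal n = (−2, −5, −2) (|n| = √33), the distance is |(-14) − 1|/|n| = 15/√33 = 5√33/11.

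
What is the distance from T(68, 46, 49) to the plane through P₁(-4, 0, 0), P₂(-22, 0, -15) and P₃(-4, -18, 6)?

P₁P₂ = (-18, 0, -15) and P₁P₃ = (0, -18, 6), so a normal is n = P₁P₂ × P₁P₃ = (-270, 108, 324).
Then n·(68, 46, 49) - 1080 = 1404.
|n| = √(72900 + 11664 + 104976) = 54√65, so the distance is |1404|/(54√65) = 2√65/5.

26/√65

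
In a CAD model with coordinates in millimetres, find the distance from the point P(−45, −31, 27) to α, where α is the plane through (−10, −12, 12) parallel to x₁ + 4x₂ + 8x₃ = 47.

Parallel planes share the normal n = (1, 4, 8); since (−10, −12, 12) lies on the plane, its equation is x₁ + 4x₂ + 8x₃ = 38.
Then n·(−45, −31, 27) − 38 = 9.
|n| = √(1 + 16 + 64) = 9, so the distance is |9|/9 = 1.

1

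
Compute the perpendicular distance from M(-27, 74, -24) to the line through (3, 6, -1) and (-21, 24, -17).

A direction vector is d = (-24, 18, -16).
AP = (-30, 68, -23), and AP × d = (-674, 72, 1092).
|AP × d|² = 1651924 and |d|² = 1156, so the distance is √(1651924/1156) = √1429.

√1429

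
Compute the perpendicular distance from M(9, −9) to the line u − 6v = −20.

83√37/37

d = |1·9 + (-6)·(-9) − (-20)| / √(1 + 36) = |83|/√37 = 83√37/37.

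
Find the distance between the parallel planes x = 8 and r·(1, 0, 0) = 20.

12

With common normal n = (1, 0, 0) (|n| = 1), the distance is |8 − 20|/|n| = 12/1 = 12.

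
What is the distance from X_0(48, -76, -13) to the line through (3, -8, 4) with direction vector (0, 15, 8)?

Direction vector d = (0, 15, 8).
AP = (45, -68, -17), and AP × d = (-289, -360, 675).
|AP × d|² = 668746 and |d|² = 289, so the distance is √(668746/289) = √2314.

√2314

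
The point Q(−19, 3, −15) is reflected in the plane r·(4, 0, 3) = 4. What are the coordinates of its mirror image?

(21, 3, 15)

With n = (4, 0, 3), the signed offset is (n·Q − 4)/|n|² = -125/25 = -5.
Q' = Q − 2t·n = (−19, 3, −15) − (-10)·(4, 0, 3) = (21, 3, 15).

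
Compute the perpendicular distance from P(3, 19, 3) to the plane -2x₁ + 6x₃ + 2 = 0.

7√10/10

n = (-2, 0, 6); n·P − (-2) = 14; |n| = 2√10; distance = 14/(2√10) = 7/√10.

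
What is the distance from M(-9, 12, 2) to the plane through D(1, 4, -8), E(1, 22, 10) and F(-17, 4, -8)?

√2

DE = (0, 18, 18) and DF = (-18, 0, 0), so a normal is n = DE × DF = (0, -324, 324).
Then n·(-9, 12, 2) - (-3888) = 648.
|n| = √(0 + 104976 + 104976) = 324√2, so the distance is |648|/(324√2) = √2.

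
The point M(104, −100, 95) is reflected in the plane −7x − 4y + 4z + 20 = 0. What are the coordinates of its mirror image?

(1048/9, -836/9, 791/9)

n = (−7, −4, 4), |n|² = 81, n·M − (-20) = 72, so t = 72/81 = 8/9.
Foot F = M − (8/9)·n = (992/9, −868/9, 823/9); the reflection is 2F − M = (1048/9, −836/9, 791/9).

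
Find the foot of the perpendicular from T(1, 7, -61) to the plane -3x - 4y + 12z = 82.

n = (-3, -4, 12), |n|² = 169, and n·T − 82 = -845.
t = -845/169 = -5, so the foot is T − t·n = (1, 7, -61) − (-5)·(-3, -4, 12) = (-14, -13, -1).

(-14, -13, -1)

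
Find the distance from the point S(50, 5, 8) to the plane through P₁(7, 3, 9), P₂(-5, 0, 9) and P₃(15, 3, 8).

P₁P₂ = (-12, -3, 0) and P₁P₃ = (8, 0, -1), so a normal is n = P₁P₂ × P₁P₃ = (3, -12, 24).
Then n·(50, 5, 8) - 201 = 81.
|n| = √(9 + 144 + 576) = 27, so the distance is |81|/27 = 3.

3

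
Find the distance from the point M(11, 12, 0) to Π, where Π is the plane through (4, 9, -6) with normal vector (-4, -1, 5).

√42/42

The plane has equation n·(r − (4, 9, -6)) = 0, i.e. n·r = -55.
Then n·(11, 12, 0) - (-55) = -1.
|n| = √(16 + 1 + 25) = √42, so the distance is |-1|/√42 = √42/42.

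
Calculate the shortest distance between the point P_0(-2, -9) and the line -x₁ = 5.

3

d = |(-1)·(-2) + 0·(-9) − 5| / √(1 + 0) = |-3|/1 = 3.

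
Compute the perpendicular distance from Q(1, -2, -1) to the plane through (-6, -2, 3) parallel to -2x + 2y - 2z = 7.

√3

Parallel planes share the normal n = (-2, 2, -2); since (-6, -2, 3) lies on the plane, its equation is -2x + 2y - 2z = 2.
Then n·(1, -2, -1) - 2 = -6.
|n| = √(4 + 4 + 4) = 2√3, so the distance is |-6|/(2√3) = √3.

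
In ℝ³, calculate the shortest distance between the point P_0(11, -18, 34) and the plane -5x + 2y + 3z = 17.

Normal vector n = (-5, 2, 3), and n·(11, -18, 34) - 17 = -6.
|n| = √(25 + 4 + 9) = √38, so the distance is |-6|/√38 = 6/√38.

6/√38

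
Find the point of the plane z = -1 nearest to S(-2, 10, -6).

(-2, 10, -1)

n = (0, 0, 1), |n|² = 1, and n·S − (-1) = -5.
t = -5/1 = -5, so the foot is S − t·n = (-2, 10, -6) − (-5)·(0, 0, 1) = (-2, 10, -1).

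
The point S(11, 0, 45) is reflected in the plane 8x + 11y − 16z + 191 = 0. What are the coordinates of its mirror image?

With n = (8, 11, −16), the signed offset is (n·S − (-191))/|n|² = -441/441 = -1.
S' = S − 2t·n = (11, 0, 45) − (-2)·(8, 11, −16) = (27, 22, 13).

(27, 22, 13)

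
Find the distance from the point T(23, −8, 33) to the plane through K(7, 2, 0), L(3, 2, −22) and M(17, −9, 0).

KL = (−4, 0, −22) and KM = (10, −11, 0), so a normal is n = KL × KM = (−242, −220, 44).
Then n·(23, −8, 33) − (−2134) = −220.
|n| = √(58564 + 48400 + 1936) = 330, so the distance is |-220|/330 = 2/3.

2/3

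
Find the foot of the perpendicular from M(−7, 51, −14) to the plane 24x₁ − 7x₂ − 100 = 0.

(17, 44, -14)

n = (24, −7, 0), |n|² = 625, and n·M − 100 = -625.
t = -625/625 = -1, so the foot is M − t·n = (−7, 51, −14) − (-1)·(24, −7, 0) = (17, 44, −14).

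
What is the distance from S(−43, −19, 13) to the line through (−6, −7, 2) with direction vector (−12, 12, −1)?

√1345

Direction vector d = (−12, 12, −1).
AP = (−37, −12, 11), and AP × d = (−120, −169, −588).
|AP × d|² = 388705 and |d|² = 289, so the distance is √(388705/289) = √1345.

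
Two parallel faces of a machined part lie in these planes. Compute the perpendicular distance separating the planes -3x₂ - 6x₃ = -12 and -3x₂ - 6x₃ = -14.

Both planes have normal n = (0, -3, -6), |n| = 3√5. Any point on the first plane is at distance |(-14) − (-12)|/|n| = 2/(3√5) = 2√5/15 from the second.

2√5/15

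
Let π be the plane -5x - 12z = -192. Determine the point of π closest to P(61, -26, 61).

The perpendicular from P has direction n = (-5, 0, -12): r = (61, -26, 61) + μ(-5, 0, -12).
Substitute into the plane: n·(P + μn) = -192 gives -1037 + 169μ = -192, so μ = 5.
Foot = (61, -26, 61) + 5·(-5, 0, -12) = (36, -26, 1).

(36, -26, 1)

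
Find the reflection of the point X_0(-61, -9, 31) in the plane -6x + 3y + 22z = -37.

n = (-6, 3, 22), |n|² = 529, n·X_0 − (-37) = 1058, so t = 1058/529 = 2.
Foot F = X_0 − 2·n = (-49, -15, -13); the reflection is 2F − X_0 = (-37, -21, -57).

(-37, -21, -57)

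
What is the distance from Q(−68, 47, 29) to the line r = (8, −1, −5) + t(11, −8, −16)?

2√545

Direction vector d = (11, −8, −16).
AP = (−76, 48, 34), and AP × d = (−496, −842, 80).
|AP × d|² = 961380 and |d|² = 441, so the distance is √(961380/441) = √2180 = 2√545.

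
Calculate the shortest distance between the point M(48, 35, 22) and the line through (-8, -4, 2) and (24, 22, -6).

A direction vector is d = (32, 26, -8).
AP = (56, 39, 20); AP·d = 2646, |AP|² = 5057, |d|² = 1764.
distance² = |AP|² − (AP·d)²/|d|² = 5057 − 7001316/1764 = 1088, so the distance is 8√17.

8√17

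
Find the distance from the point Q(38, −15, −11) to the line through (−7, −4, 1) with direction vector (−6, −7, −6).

3√241

Direction vector d = (−6, −7, −6).
AP = (45, −11, −12), and AP × d = (−18, 342, −381).
|AP × d|² = 262449 and |d|² = 121, so the distance is √(262449/121) = √2169 = 3√241.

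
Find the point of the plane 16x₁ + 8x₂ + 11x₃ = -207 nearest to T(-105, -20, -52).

(-25, 20, 3)

n = (16, 8, 11), |n|² = 441, and n·T − (-207) = -2205.
t = -2205/441 = -5, so the foot is T − t·n = (-105, -20, -52) − (-5)·(16, 8, 11) = (-25, 20, 3).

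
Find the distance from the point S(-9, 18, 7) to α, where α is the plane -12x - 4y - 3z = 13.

2/13

Normal vector n = (-12, -4, -3), and n·(-9, 18, 7) - 13 = 2.
|n| = √(144 + 16 + 9) = 13, so the distance is |2|/13 = 2/13.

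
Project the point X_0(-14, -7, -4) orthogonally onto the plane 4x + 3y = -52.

n = (4, 3, 0), |n|² = 25, and n·X_0 − (-52) = -25.
t = -25/25 = -1, so the foot is X_0 − t·n = (-14, -7, -4) − (-1)·(4, 3, 0) = (-10, -4, -4).

(-10, -4, -4)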